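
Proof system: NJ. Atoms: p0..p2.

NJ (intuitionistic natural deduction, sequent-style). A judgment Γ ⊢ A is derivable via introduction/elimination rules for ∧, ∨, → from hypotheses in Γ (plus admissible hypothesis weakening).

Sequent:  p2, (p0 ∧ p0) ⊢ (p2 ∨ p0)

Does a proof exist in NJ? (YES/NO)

Proof tree:
[∨I₁] p2, (p0 ∧ p0) ⊢ (p2 ∨ p0)
  [Wk] p2, (p0 ∧ p0) ⊢ p2
    [Ax] p2 ⊢ p2

Result: YES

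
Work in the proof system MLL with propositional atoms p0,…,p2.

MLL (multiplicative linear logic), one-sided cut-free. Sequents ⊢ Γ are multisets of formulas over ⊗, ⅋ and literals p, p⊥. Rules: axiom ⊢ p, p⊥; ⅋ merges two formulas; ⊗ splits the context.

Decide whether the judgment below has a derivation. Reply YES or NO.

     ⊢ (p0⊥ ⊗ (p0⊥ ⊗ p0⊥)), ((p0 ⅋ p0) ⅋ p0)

Proof tree:
[⅋]  ⊢ (p0⊥ ⊗ (p0⊥ ⊗ p0⊥)), ((p0 ⅋ p0) ⅋ p0)
  [⅋]  ⊢ p0, (p0⊥ ⊗ (p0⊥ ⊗ p0⊥)), (p0 ⅋ p0)
    [⊗]  ⊢ p0, p0, p0, (p0⊥ ⊗ (p0⊥ ⊗ p0⊥))
      [Ax]  ⊢ p0, p0⊥
      [⊗]  ⊢ p0, p0, (p0⊥ ⊗ p0⊥)
        [Ax]  ⊢ p0, p0⊥
        [Ax]  ⊢ p0, p0⊥

Result: YES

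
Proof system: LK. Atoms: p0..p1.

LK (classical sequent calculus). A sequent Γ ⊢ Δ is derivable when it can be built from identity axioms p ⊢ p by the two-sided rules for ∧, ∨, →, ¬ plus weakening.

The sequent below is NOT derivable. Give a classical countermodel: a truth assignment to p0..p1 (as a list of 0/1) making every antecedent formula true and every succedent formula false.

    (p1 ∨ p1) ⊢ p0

Truth-table refutation:
  v=00: Γ:[(p1 ∨ p1)=F] Δ:[p0=F] refutes=False
  v=01: Γ:[(p1 ∨ p1)=T] Δ:[p0=F] refutes=True  ← countermodel

Result: [0, 1]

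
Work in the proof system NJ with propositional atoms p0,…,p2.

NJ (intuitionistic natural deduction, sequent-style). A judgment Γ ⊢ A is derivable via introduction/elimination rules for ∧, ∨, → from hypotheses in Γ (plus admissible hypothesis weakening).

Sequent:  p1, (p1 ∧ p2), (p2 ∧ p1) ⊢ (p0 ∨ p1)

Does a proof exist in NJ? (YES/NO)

Derivation trace:
[∨I₂] p1, (p1 ∧ p2), (p2 ∧ p1) ⊢ (p0 ∨ p1)
  [Wk] p1, (p1 ∧ p2), (p2 ∧ p1) ⊢ p1
    [Wk] p1, (p1 ∧ p2) ⊢ p1
      [Ax] p1 ⊢ p1

Result: YES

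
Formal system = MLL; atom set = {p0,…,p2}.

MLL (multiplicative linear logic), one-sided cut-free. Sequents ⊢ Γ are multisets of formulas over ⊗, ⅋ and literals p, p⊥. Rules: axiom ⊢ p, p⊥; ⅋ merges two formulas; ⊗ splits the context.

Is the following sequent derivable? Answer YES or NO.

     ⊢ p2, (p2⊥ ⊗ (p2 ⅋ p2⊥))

Derivation trace:
[⊗]  ⊢ p2, (p2⊥ ⊗ (p2 ⅋ p2⊥))
  [Ax]  ⊢ p2, p2⊥
  [⅋]  ⊢ (p2 ⅋ p2⊥)
    [Ax]  ⊢ p2, p2⊥

Result: YES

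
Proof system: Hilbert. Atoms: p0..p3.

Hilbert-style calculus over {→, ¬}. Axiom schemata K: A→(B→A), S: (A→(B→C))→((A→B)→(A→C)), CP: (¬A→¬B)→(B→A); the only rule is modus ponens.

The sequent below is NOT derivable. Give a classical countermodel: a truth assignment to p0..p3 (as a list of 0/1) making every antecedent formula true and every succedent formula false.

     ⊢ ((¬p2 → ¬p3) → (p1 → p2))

Search for a countermodel by truth-table:
  v=0000: Γ:[] Δ:[((¬p2 → ¬p3) → (p1 → p2))=T] refutes=False
  v=0001: Γ:[] Δ:[((¬p2 → ¬p3) → (p1 → p2))=T] refutes=False
  v=0010: Γ:[] Δ:[((¬p2 → ¬p3) → (p1 → p2))=T] refutes=False
  v=0011: Γ:[] Δ:[((¬p2 → ¬p3) → (p1 → p2))=T] refutes=False
  v=0100: Γ:[] Δ:[((¬p2 → ¬p3) → (p1 → p2))=F] refutes=True  ← countermodel

Result: [0, 1, 0, 0]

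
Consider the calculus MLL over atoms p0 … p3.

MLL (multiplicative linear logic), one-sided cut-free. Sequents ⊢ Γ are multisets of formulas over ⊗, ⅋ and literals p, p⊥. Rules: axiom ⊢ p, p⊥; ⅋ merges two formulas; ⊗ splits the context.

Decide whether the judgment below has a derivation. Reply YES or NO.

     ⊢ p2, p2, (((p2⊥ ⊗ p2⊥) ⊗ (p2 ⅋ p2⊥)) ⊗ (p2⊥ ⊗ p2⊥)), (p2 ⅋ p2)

Derivation (root first):
[⅋]  ⊢ p2, p2, (((p2⊥ ⊗ p2⊥) ⊗ (p2 ⅋ p2⊥)) ⊗ (p2⊥ ⊗ p2⊥)), (p2 ⅋ p2)
  [⊗]  ⊢ p2, p2, p2, p2, (((p2⊥ ⊗ p2⊥) ⊗ (p2 ⅋ p2⊥)) ⊗ (p2⊥ ⊗ p2⊥))
    [⊗]  ⊢ p2, p2, ((p2⊥ ⊗ p2⊥) ⊗ (p2 ⅋ p2⊥))
      [⊗]  ⊢ p2, p2, (p2⊥ ⊗ p2⊥)
        [Ax]  ⊢ p2, p2⊥
        [Ax]  ⊢ p2, p2⊥
      [⅋]  ⊢ (p2 ⅋ p2⊥)
        [Ax]  ⊢ p2, p2⊥
    [⊗]  ⊢ p2, p2, (p2⊥ ⊗ p2⊥)
      [Ax]  ⊢ p2, p2⊥
      [Ax]  ⊢ p2, p2⊥

Result: YES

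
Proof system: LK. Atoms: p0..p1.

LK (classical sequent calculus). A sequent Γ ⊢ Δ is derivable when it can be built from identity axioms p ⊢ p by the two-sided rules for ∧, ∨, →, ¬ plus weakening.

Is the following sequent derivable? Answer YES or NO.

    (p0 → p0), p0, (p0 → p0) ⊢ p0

Derivation trace:
[→L] (p0 → p0), p0, (p0 → p0) ⊢ p0
  [→L] p0, (p0 → p0) ⊢ p0
    [Ax] p0 ⊢ p0
    [Ax] p0 ⊢ p0
  [Ax] p0 ⊢ p0

Result: YES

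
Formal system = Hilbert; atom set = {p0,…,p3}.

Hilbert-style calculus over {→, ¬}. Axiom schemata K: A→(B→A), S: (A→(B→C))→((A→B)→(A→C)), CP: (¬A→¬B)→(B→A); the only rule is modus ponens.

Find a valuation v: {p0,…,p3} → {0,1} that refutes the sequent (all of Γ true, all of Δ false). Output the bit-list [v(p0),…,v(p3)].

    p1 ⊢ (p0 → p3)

Truth-table refutation:
  v=0000: Γ:[p1=F] Δ:[(p0 → p3)=T] refutes=False
  v=0001: Γ:[p1=F] Δ:[(p0 → p3)=T] refutes=False
  v=0010: Γ:[p1=F] Δ:[(p0 → p3)=T] refutes=False
  v=0011: Γ:[p1=F] Δ:[(p0 → p3)=T] refutes=False
  v=0100: Γ:[p1=T] Δ:[(p0 → p3)=T] refutes=False
  v=0101: Γ:[p1=T] Δ:[(p0 → p3)=T] refutes=False
  v=0110: Γ:[p1=T] Δ:[(p0 → p3)=T] refutes=False
  v=0111: Γ:[p1=T] Δ:[(p0 → p3)=T] refutes=False
  v=1000: Γ:[p1=F] Δ:[(p0 → p3)=F] refutes=False
  v=1001: Γ:[p1=F] Δ:[(p0 → p3)=T] refutes=False
  v=1010: Γ:[p1=F] Δ:[(p0 → p3)=F] refutes=False
  v=1011: Γ:[p1=F] Δ:[(p0 → p3)=T] refutes=False
  v=1100: Γ:[p1=T] Δ:[(p0 → p3)=F] refutes=True  ← countermodel

Result: [1, 1, 0, 0]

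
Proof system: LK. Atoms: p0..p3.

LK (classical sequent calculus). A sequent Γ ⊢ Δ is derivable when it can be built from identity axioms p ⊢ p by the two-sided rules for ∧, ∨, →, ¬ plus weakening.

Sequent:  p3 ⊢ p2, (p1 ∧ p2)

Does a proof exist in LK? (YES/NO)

Search for a countermodel by truth-table:
  v=0000: Γ:[p3=F] Δ:[p2=F, (p1 ∧ p2)=F] refutes=False
  v=0001: Γ:[p3=T] Δ:[p2=F, (p1 ∧ p2)=F] refutes=True  ← countermodel

Result: NO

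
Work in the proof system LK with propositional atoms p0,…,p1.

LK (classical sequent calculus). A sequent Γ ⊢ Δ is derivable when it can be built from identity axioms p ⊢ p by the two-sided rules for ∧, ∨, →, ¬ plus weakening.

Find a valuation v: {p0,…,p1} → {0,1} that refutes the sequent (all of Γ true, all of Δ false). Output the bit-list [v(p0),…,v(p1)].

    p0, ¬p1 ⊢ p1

Search for a countermodel by truth-table:
  v=00: Γ:[p0=F, ¬p1=T] Δ:[p1=F] refutes=False
  v=01: Γ:[p0=F, ¬p1=F] Δ:[p1=T] refutes=False
  v=10: Γ:[p0=T, ¬p1=T] Δ:[p1=F] refutes=True  ← countermodel

Result: [1, 0]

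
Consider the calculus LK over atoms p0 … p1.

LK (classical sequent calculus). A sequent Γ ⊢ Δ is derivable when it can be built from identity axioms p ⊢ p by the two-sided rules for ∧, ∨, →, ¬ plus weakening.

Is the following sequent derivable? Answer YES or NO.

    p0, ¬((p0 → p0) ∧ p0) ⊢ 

Proof tree:
[¬L] p0, ¬((p0 → p0) ∧ p0) ⊢ 
  [∧R] p0 ⊢ ((p0 → p0) ∧ p0)
    [→R]  ⊢ (p0 → p0)
      [Ax] p0 ⊢ p0
    [Ax] p0 ⊢ p0

Result: YES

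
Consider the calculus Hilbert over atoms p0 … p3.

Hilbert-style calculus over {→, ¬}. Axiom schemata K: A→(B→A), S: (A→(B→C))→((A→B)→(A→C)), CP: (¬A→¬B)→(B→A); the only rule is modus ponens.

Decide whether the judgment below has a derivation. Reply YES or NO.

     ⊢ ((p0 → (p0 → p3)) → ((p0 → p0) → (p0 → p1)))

Enumerate valuations to refute Γ ⊢ Δ:
  v=0000: Γ:[] Δ:[((p0 → (p0 → p3)) → ((p0 → p0) → (p0 → p1)))=T] refutes=False
  v=0001: Γ:[] Δ:[((p0 → (p0 → p3)) → ((p0 → p0) → (p0 → p1)))=T] refutes=False
  v=0010: Γ:[] Δ:[((p0 → (p0 → p3)) → ((p0 → p0) → (p0 → p1)))=T] refutes=False
  v=0011: Γ:[] Δ:[((p0 → (p0 → p3)) → ((p0 → p0) → (p0 → p1)))=T] refutes=False
  v=0100: Γ:[] Δ:[((p0 → (p0 → p3)) → ((p0 → p0) → (p0 → p1)))=T] refutes=False
  v=0101: Γ:[] Δ:[((p0 → (p0 → p3)) → ((p0 → p0) → (p0 → p1)))=T] refutes=False
  v=0110: Γ:[] Δ:[((p0 → (p0 → p3)) → ((p0 → p0) → (p0 → p1)))=T] refutes=False
  v=0111: Γ:[] Δ:[((p0 → (p0 → p3)) → ((p0 → p0) → (p0 → p1)))=T] refutes=False
  v=1000: Γ:[] Δ:[((p0 → (p0 → p3)) → ((p0 → p0) → (p0 → p1)))=T] refutes=False
  v=1001: Γ:[] Δ:[((p0 → (p0 → p3)) → ((p0 → p0) → (p0 → p1)))=F] refutes=True  ← countermodel

Result: NO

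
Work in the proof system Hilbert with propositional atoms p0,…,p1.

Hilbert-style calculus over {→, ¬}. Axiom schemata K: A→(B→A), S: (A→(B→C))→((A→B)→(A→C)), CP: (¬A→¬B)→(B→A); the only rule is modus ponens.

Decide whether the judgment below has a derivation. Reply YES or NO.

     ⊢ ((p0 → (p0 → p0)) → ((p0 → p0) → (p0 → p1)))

Truth-table refutation:
  v=00: Γ:[] Δ:[((p0 → (p0 → p0)) → ((p0 → p0) → (p0 → p1)))=T] refutes=False
  v=01: Γ:[] Δ:[((p0 → (p0 → p0)) → ((p0 → p0) → (p0 → p1)))=T] refutes=False
  v=10: Γ:[] Δ:[((p0 → (p0 → p0)) → ((p0 → p0) → (p0 → p1)))=F] refutes=True  ← countermodel

Result: NO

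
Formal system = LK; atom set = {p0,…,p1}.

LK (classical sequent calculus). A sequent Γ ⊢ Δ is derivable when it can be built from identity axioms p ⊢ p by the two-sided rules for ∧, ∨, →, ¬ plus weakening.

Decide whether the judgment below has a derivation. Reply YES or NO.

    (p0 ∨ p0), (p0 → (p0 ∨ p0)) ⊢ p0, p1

Proof tree:
[WR] (p0 ∨ p0), (p0 → (p0 ∨ p0)) ⊢ p0, p1
  [→L] (p0 ∨ p0), (p0 → (p0 ∨ p0)) ⊢ p0
    [∨L] (p0 ∨ p0) ⊢ p0
      [Ax] p0 ⊢ p0
      [Ax] p0 ⊢ p0
    [∨L] (p0 ∨ p0) ⊢ p0
      [Ax] p0 ⊢ p0
      [Ax] p0 ⊢ p0

Result: YES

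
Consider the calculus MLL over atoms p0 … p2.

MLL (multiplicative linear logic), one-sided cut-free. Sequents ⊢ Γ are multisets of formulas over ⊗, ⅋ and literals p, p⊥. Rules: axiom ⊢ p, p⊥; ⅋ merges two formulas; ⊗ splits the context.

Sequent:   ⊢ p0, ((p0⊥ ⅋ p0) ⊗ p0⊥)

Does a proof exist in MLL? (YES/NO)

Derivation (root first):
[⊗]  ⊢ p0, ((p0⊥ ⅋ p0) ⊗ p0⊥)
  [⅋]  ⊢ (p0⊥ ⅋ p0)
    [Ax]  ⊢ p0, p0⊥
  [Ax]  ⊢ p0, p0⊥

Result: YES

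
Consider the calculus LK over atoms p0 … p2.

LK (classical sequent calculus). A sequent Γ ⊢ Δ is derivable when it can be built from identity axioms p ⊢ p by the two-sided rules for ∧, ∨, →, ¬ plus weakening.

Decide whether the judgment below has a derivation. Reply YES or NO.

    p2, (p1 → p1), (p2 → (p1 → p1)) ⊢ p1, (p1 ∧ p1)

Search for a countermodel by truth-table:
  v=000: Γ:[p2=F, (p1 → p1)=T, (p2 → (p1 → p1))=T] Δ:[p1=F, (p1 ∧ p1)=F] refutes=False
  v=001: Γ:[p2=T, (p1 → p1)=T, (p2 → (p1 → p1))=T] Δ:[p1=F, (p1 ∧ p1)=F] refutes=True  ← countermodel

Result: NO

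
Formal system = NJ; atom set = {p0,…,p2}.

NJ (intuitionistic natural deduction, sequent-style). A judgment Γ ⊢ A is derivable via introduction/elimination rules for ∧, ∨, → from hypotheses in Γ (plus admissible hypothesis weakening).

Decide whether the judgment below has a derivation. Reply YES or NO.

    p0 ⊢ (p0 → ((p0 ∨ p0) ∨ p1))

Derivation trace:
[→I] p0 ⊢ (p0 → ((p0 ∨ p0) ∨ p1))
  [∨I₁] p0, p0 ⊢ ((p0 ∨ p0) ∨ p1)
    [∨I₂] p0, p0 ⊢ (p0 ∨ p0)
      [Wk] p0, p0 ⊢ p0
        [Ax] p0 ⊢ p0

Result: YES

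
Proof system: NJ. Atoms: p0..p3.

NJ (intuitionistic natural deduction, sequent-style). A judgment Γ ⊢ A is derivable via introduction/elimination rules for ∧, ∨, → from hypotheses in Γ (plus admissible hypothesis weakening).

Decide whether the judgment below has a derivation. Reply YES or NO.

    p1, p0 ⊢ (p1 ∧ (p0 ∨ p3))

Derivation (root first):
[∧I] p1, p0 ⊢ (p1 ∧ (p0 ∨ p3))
  [Ax] p1 ⊢ p1
  [∨I₁] p0 ⊢ (p0 ∨ p3)
    [Ax] p0 ⊢ p0

Result: YES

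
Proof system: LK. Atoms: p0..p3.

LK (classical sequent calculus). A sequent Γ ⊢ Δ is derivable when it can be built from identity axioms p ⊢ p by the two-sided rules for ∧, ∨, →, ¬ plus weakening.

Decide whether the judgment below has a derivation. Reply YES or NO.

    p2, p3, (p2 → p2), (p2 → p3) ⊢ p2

Proof tree:
[→L] p2, p3, (p2 → p2), (p2 → p3) ⊢ p2
  [→L] p2, p3, (p2 → p2) ⊢ p2
    [WL] p2, p3 ⊢ p2
      [Ax] p2 ⊢ p2
    [Ax] p2 ⊢ p2
  [WL] p2, p3 ⊢ p2
    [Ax] p2 ⊢ p2

Result: YES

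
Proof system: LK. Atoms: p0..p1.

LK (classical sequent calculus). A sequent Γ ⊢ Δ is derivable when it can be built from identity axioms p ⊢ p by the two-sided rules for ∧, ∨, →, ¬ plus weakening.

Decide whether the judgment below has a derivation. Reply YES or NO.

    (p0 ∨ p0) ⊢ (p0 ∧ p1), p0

Proof tree:
[∨L] (p0 ∨ p0) ⊢ (p0 ∧ p1), p0
  [∧R] p0 ⊢ p0, (p0 ∧ p1)
    [Ax] p0 ⊢ p0
    [WR] p0 ⊢ p0, p1
      [Ax] p0 ⊢ p0
  [Ax] p0 ⊢ p0

Result: YES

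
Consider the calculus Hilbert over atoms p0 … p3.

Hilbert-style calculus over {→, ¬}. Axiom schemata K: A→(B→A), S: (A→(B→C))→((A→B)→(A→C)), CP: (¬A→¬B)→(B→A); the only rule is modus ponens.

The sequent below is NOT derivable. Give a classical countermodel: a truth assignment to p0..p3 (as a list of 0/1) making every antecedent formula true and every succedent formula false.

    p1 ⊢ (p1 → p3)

Truth-table refutation:
  v=0000: Γ:[p1=F] Δ:[(p1 → p3)=T] refutes=False
  v=0001: Γ:[p1=F] Δ:[(p1 → p3)=T] refutes=False
  v=0010: Γ:[p1=F] Δ:[(p1 → p3)=T] refutes=False
  v=0011: Γ:[p1=F] Δ:[(p1 → p3)=T] refutes=False
  v=0100: Γ:[p1=T] Δ:[(p1 → p3)=F] refutes=True  ← countermodel

Result: [0, 1, 0, 0]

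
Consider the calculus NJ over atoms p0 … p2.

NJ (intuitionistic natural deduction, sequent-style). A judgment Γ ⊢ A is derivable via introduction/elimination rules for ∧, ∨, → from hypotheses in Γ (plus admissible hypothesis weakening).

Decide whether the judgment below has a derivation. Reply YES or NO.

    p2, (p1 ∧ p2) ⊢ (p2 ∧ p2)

Proof tree:
[∧I] p2, (p1 ∧ p2) ⊢ (p2 ∧ p2)
  [Wk] p2, (p1 ∧ p2) ⊢ p2
    [Ax] p2 ⊢ p2
  [Ax] p2 ⊢ p2

Result: YES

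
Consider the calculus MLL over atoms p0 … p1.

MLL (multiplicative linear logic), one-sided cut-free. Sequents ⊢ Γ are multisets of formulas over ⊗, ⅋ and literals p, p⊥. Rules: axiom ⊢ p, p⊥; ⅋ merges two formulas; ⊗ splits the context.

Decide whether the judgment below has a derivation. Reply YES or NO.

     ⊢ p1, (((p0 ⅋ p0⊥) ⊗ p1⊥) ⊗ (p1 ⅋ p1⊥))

Derivation (root first):
[⊗]  ⊢ p1, (((p0 ⅋ p0⊥) ⊗ p1⊥) ⊗ (p1 ⅋ p1⊥))
  [⊗]  ⊢ p1, ((p0 ⅋ p0⊥) ⊗ p1⊥)
    [⅋]  ⊢ (p0 ⅋ p0⊥)
      [Ax]  ⊢ p0, p0⊥
    [Ax]  ⊢ p1, p1⊥
  [⅋]  ⊢ (p1 ⅋ p1⊥)
    [Ax]  ⊢ p1, p1⊥

Result: YES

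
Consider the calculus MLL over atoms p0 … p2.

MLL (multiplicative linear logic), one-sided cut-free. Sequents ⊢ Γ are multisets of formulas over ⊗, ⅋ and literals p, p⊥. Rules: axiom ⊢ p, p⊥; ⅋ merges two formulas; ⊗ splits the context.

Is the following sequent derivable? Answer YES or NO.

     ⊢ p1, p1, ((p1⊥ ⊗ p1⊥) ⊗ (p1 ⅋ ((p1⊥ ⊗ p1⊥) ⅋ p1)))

Derivation (root first):
[⊗]  ⊢ p1, p1, ((p1⊥ ⊗ p1⊥) ⊗ (p1 ⅋ ((p1⊥ ⊗ p1⊥) ⅋ p1)))
  [⊗]  ⊢ p1, p1, (p1⊥ ⊗ p1⊥)
    [Ax]  ⊢ p1, p1⊥
    [Ax]  ⊢ p1, p1⊥
  [⅋]  ⊢ (p1 ⅋ ((p1⊥ ⊗ p1⊥) ⅋ p1))
    [⅋]  ⊢ p1, ((p1⊥ ⊗ p1⊥) ⅋ p1)
      [⊗]  ⊢ p1, p1, (p1⊥ ⊗ p1⊥)
        [Ax]  ⊢ p1, p1⊥
        [Ax]  ⊢ p1, p1⊥

Result: YES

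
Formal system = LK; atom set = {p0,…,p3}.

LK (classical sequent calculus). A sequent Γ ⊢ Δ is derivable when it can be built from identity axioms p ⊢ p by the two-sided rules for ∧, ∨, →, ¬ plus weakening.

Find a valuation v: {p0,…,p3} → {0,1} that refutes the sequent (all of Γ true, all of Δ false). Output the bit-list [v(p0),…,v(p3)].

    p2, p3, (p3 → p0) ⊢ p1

Enumerate valuations to refute Γ ⊢ Δ:
  v=0000: Γ:[p2=F, p3=F, (p3 → p0)=T] Δ:[p1=F] refutes=False
  v=0001: Γ:[p2=F, p3=T, (p3 → p0)=F] Δ:[p1=F] refutes=False
  v=0010: Γ:[p2=T, p3=F, (p3 → p0)=T] Δ:[p1=F] refutes=False
  v=0011: Γ:[p2=T, p3=T, (p3 → p0)=F] Δ:[p1=F] refutes=False
  v=0100: Γ:[p2=F, p3=F, (p3 → p0)=T] Δ:[p1=T] refutes=False
  v=0101: Γ:[p2=F, p3=T, (p3 → p0)=F] Δ:[p1=T] refutes=False
  v=0110: Γ:[p2=T, p3=F, (p3 → p0)=T] Δ:[p1=T] refutes=False
  v=0111: Γ:[p2=T, p3=T, (p3 → p0)=F] Δ:[p1=T] refutes=False
  v=1000: Γ:[p2=F, p3=F, (p3 → p0)=T] Δ:[p1=F] refutes=False
  v=1001: Γ:[p2=F, p3=T, (p3 → p0)=T] Δ:[p1=F] refutes=False
  v=1010: Γ:[p2=T, p3=F, (p3 → p0)=T] Δ:[p1=F] refutes=False
  v=1011: Γ:[p2=T, p3=T, (p3 → p0)=T] Δ:[p1=F] refutes=True  ← countermodel

Result: [1, 0, 1, 1]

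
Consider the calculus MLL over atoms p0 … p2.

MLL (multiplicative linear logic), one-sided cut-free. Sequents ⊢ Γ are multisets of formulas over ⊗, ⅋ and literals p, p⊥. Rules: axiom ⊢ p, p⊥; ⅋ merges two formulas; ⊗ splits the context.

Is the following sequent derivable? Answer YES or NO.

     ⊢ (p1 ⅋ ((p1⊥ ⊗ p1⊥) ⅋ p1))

Derivation (root first):
[⅋]  ⊢ (p1 ⅋ ((p1⊥ ⊗ p1⊥) ⅋ p1))
  [⅋]  ⊢ p1, ((p1⊥ ⊗ p1⊥) ⅋ p1)
    [⊗]  ⊢ p1, p1, (p1⊥ ⊗ p1⊥)
      [Ax]  ⊢ p1, p1⊥
      [Ax]  ⊢ p1, p1⊥

Result: YES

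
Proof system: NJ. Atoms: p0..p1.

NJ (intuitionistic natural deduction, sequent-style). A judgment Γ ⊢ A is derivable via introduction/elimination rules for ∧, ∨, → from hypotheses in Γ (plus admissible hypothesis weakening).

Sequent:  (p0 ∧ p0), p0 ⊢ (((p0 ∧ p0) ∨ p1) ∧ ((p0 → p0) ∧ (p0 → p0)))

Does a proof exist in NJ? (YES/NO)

Proof tree:
[∧I] (p0 ∧ p0), p0 ⊢ (((p0 ∧ p0) ∨ p1) ∧ ((p0 → p0) ∧ (p0 → p0)))
  [∨I₁] (p0 ∧ p0), p0 ⊢ ((p0 ∧ p0) ∨ p1)
    [∧I] (p0 ∧ p0), p0 ⊢ (p0 ∧ p0)
      [Wk] p0, (p0 ∧ p0) ⊢ p0
        [Ax] p0 ⊢ p0
      [Ax] p0 ⊢ p0
  [∧I]  ⊢ ((p0 → p0) ∧ (p0 → p0))
    [→I]  ⊢ (p0 → p0)
      [Ax] p0 ⊢ p0
    [→I]  ⊢ (p0 → p0)
      [Ax] p0 ⊢ p0

Result: YES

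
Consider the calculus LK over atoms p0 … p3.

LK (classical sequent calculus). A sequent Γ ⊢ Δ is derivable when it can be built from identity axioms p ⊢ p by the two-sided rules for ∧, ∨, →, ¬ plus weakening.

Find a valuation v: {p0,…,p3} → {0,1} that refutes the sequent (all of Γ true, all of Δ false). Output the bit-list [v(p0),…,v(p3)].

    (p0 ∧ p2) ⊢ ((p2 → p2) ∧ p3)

Search for a countermodel by truth-table:
  v=0000: Γ:[(p0 ∧ p2)=F] Δ:[((p2 → p2) ∧ p3)=F] refutes=False
  v=0001: Γ:[(p0 ∧ p2)=F] Δ:[((p2 → p2) ∧ p3)=T] refutes=False
  v=0010: Γ:[(p0 ∧ p2)=F] Δ:[((p2 → p2) ∧ p3)=F] refutes=False
  v=0011: Γ:[(p0 ∧ p2)=F] Δ:[((p2 → p2) ∧ p3)=T] refutes=False
  v=0100: Γ:[(p0 ∧ p2)=F] Δ:[((p2 → p2) ∧ p3)=F] refutes=False
  v=0101: Γ:[(p0 ∧ p2)=F] Δ:[((p2 → p2) ∧ p3)=T] refutes=False
  v=0110: Γ:[(p0 ∧ p2)=F] Δ:[((p2 → p2) ∧ p3)=F] refutes=False
  v=0111: Γ:[(p0 ∧ p2)=F] Δ:[((p2 → p2) ∧ p3)=T] refutes=False
  v=1000: Γ:[(p0 ∧ p2)=F] Δ:[((p2 → p2) ∧ p3)=F] refutes=False
  v=1001: Γ:[(p0 ∧ p2)=F] Δ:[((p2 → p2) ∧ p3)=T] refutes=False
  v=1010: Γ:[(p0 ∧ p2)=T] Δ:[((p2 → p2) ∧ p3)=F] refutes=True  ← countermodel

Result: [1, 0, 1, 0]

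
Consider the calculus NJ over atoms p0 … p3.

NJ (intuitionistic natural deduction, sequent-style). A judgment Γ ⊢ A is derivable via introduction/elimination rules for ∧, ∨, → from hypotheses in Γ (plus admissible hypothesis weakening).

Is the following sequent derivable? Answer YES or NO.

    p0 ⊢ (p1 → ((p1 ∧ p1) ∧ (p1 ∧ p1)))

Derivation (root first):
[→I] p0 ⊢ (p1 → ((p1 ∧ p1) ∧ (p1 ∧ p1)))
  [Wk] p1, p0 ⊢ ((p1 ∧ p1) ∧ (p1 ∧ p1))
    [∧I] p1 ⊢ ((p1 ∧ p1) ∧ (p1 ∧ p1))
      [∧I] p1 ⊢ (p1 ∧ p1)
        [Ax] p1 ⊢ p1
        [Ax] p1 ⊢ p1
      [∧I] p1 ⊢ (p1 ∧ p1)
        [Ax] p1 ⊢ p1
        [Ax] p1 ⊢ p1

Result: YES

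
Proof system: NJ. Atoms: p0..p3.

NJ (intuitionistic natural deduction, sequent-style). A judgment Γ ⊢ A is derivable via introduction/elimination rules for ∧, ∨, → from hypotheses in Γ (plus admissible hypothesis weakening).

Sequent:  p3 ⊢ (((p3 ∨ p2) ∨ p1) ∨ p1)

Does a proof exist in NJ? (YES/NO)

Derivation (root first):
[∨I₁] p3 ⊢ (((p3 ∨ p2) ∨ p1) ∨ p1)
  [∨I₁] p3 ⊢ ((p3 ∨ p2) ∨ p1)
    [∨I₁] p3 ⊢ (p3 ∨ p2)
      [Ax] p3 ⊢ p3

Result: YES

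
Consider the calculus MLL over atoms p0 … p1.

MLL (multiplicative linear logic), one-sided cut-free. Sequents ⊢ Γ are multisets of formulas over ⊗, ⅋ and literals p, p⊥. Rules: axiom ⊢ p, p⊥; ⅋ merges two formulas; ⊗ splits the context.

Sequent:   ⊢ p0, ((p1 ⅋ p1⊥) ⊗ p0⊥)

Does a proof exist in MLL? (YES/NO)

Derivation trace:
[⊗]  ⊢ p0, ((p1 ⅋ p1⊥) ⊗ p0⊥)
  [⅋]  ⊢ (p1 ⅋ p1⊥)
    [Ax]  ⊢ p1, p1⊥
  [Ax]  ⊢ p0, p0⊥

Result: YES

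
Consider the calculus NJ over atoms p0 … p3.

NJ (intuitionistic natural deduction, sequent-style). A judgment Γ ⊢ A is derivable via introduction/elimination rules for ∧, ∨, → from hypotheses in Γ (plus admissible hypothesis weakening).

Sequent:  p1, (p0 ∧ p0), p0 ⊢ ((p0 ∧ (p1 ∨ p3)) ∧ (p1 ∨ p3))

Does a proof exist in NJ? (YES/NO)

Derivation trace:
[∧I] p1, (p0 ∧ p0), p0 ⊢ ((p0 ∧ (p1 ∨ p3)) ∧ (p1 ∨ p3))
  [∧I] p1, (p0 ∧ p0), p0 ⊢ (p0 ∧ (p1 ∨ p3))
    [Ax] p0 ⊢ p0
    [Wk] p1, (p0 ∧ p0) ⊢ (p1 ∨ p3)
      [∨I₁] p1 ⊢ (p1 ∨ p3)
        [Ax] p1 ⊢ p1
  [∨I₁] p1 ⊢ (p1 ∨ p3)
    [Ax] p1 ⊢ p1

Result: YES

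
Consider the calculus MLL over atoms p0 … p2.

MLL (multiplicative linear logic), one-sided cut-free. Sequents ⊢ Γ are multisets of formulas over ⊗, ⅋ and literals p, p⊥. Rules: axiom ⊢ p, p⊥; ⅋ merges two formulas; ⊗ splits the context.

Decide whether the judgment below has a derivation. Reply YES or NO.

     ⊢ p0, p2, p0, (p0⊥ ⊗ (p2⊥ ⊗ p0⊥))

Derivation trace:
[⊗]  ⊢ p0, p2, p0, (p0⊥ ⊗ (p2⊥ ⊗ p0⊥))
  [Ax]  ⊢ p0, p0⊥
  [⊗]  ⊢ p2, p0, (p2⊥ ⊗ p0⊥)
    [Ax]  ⊢ p2, p2⊥
    [Ax]  ⊢ p0, p0⊥

Result: YES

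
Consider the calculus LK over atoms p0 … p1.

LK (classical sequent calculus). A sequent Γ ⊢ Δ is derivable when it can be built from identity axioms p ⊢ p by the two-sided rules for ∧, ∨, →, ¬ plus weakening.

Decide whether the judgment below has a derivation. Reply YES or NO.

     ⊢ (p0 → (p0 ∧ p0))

Proof tree:
[→R]  ⊢ (p0 → (p0 ∧ p0))
  [∧R] p0 ⊢ (p0 ∧ p0)
    [Ax] p0 ⊢ p0
    [Ax] p0 ⊢ p0

Result: YES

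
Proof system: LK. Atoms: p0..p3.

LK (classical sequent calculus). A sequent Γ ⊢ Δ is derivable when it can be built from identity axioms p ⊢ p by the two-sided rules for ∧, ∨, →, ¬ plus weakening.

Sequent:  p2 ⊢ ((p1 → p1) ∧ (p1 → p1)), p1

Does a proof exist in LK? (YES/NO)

Proof tree:
[WR] p2 ⊢ ((p1 → p1) ∧ (p1 → p1)), p1
  [∧R] p2 ⊢ ((p1 → p1) ∧ (p1 → p1))
    [WL] p2 ⊢ (p1 → p1)
      [→R]  ⊢ (p1 → p1)
        [Ax] p1 ⊢ p1
    [→R]  ⊢ (p1 → p1)
      [Ax] p1 ⊢ p1

Result: YES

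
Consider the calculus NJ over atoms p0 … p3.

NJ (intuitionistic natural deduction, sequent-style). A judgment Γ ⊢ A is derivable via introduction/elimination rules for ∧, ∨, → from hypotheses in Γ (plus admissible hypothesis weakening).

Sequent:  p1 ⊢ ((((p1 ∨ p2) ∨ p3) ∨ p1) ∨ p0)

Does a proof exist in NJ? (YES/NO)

Derivation (root first):
[∨I₁] p1 ⊢ ((((p1 ∨ p2) ∨ p3) ∨ p1) ∨ p0)
  [∨I₁] p1 ⊢ (((p1 ∨ p2) ∨ p3) ∨ p1)
    [∨I₁] p1 ⊢ ((p1 ∨ p2) ∨ p3)
      [∨I₁] p1 ⊢ (p1 ∨ p2)
        [Ax] p1 ⊢ p1

Result: YES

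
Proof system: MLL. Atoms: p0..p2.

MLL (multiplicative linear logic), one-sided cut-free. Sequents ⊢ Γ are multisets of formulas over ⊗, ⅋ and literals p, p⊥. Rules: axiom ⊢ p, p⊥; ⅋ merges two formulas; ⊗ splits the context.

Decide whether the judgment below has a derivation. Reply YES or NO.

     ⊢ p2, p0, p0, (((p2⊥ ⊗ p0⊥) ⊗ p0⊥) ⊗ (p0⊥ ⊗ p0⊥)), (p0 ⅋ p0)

Derivation (root first):
[⅋]  ⊢ p2, p0, p0, (((p2⊥ ⊗ p0⊥) ⊗ p0⊥) ⊗ (p0⊥ ⊗ p0⊥)), (p0 ⅋ p0)
  [⊗]  ⊢ p2, p0, p0, p0, p0, (((p2⊥ ⊗ p0⊥) ⊗ p0⊥) ⊗ (p0⊥ ⊗ p0⊥))
    [⊗]  ⊢ p2, p0, p0, ((p2⊥ ⊗ p0⊥) ⊗ p0⊥)
      [⊗]  ⊢ p2, p0, (p2⊥ ⊗ p0⊥)
        [Ax]  ⊢ p2, p2⊥
        [Ax]  ⊢ p0, p0⊥
      [Ax]  ⊢ p0, p0⊥
    [⊗]  ⊢ p0, p0, (p0⊥ ⊗ p0⊥)
      [Ax]  ⊢ p0, p0⊥
      [Ax]  ⊢ p0, p0⊥

Result: YES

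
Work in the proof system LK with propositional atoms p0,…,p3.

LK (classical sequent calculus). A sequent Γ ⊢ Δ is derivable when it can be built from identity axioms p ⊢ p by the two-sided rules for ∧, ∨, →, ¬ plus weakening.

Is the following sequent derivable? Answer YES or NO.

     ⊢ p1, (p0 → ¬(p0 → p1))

Derivation (root first):
[→R]  ⊢ p1, (p0 → ¬(p0 → p1))
  [¬R] p0 ⊢ p1, ¬(p0 → p1)
    [→L] p0, (p0 → p1) ⊢ p1
      [Ax] p0 ⊢ p0
      [Ax] p1 ⊢ p1

Result: YES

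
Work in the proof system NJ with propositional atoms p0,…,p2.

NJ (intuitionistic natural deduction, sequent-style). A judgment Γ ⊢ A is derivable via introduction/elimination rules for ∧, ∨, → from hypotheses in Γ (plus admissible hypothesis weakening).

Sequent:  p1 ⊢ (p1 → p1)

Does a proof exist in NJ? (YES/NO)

Proof tree:
[→I] p1 ⊢ (p1 → p1)
  [Wk] p1, p1 ⊢ p1
    [Ax] p1 ⊢ p1

Result: YES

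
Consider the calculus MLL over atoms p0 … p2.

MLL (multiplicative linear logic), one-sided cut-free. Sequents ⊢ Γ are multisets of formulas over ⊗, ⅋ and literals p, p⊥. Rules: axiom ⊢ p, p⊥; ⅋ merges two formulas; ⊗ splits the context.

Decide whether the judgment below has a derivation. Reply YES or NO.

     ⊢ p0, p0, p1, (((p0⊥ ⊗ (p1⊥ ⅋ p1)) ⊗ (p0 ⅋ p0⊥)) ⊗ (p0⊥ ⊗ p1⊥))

Derivation trace:
[⊗]  ⊢ p0, p0, p1, (((p0⊥ ⊗ (p1⊥ ⅋ p1)) ⊗ (p0 ⅋ p0⊥)) ⊗ (p0⊥ ⊗ p1⊥))
  [⊗]  ⊢ p0, ((p0⊥ ⊗ (p1⊥ ⅋ p1)) ⊗ (p0 ⅋ p0⊥))
    [⊗]  ⊢ p0, (p0⊥ ⊗ (p1⊥ ⅋ p1))
      [Ax]  ⊢ p0, p0⊥
      [⅋]  ⊢ (p1⊥ ⅋ p1)
        [Ax]  ⊢ p1, p1⊥
    [⅋]  ⊢ (p0 ⅋ p0⊥)
      [Ax]  ⊢ p0, p0⊥
  [⊗]  ⊢ p0, p1, (p0⊥ ⊗ p1⊥)
    [Ax]  ⊢ p0, p0⊥
    [Ax]  ⊢ p1, p1⊥

Result: YES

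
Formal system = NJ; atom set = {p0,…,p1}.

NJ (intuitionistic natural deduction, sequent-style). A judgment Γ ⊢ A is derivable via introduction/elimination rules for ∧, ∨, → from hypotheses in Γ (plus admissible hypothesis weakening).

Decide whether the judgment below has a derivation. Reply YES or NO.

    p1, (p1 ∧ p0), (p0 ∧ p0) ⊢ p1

Derivation (root first):
[Wk] p1, (p1 ∧ p0), (p0 ∧ p0) ⊢ p1
  [Wk] p1, (p1 ∧ p0) ⊢ p1
    [Ax] p1 ⊢ p1

Result: YES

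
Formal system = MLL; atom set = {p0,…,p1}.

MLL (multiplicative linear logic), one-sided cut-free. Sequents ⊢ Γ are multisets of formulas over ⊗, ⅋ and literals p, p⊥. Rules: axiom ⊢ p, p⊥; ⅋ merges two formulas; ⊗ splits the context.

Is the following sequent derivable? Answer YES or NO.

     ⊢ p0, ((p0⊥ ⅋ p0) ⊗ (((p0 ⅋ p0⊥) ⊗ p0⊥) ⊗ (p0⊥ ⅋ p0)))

Proof tree:
[⊗]  ⊢ p0, ((p0⊥ ⅋ p0) ⊗ (((p0 ⅋ p0⊥) ⊗ p0⊥) ⊗ (p0⊥ ⅋ p0)))
  [⅋]  ⊢ (p0⊥ ⅋ p0)
    [Ax]  ⊢ p0, p0⊥
  [⊗]  ⊢ p0, (((p0 ⅋ p0⊥) ⊗ p0⊥) ⊗ (p0⊥ ⅋ p0))
    [⊗]  ⊢ p0, ((p0 ⅋ p0⊥) ⊗ p0⊥)
      [⅋]  ⊢ (p0 ⅋ p0⊥)
        [Ax]  ⊢ p0, p0⊥
      [Ax]  ⊢ p0, p0⊥
    [⅋]  ⊢ (p0⊥ ⅋ p0)
      [Ax]  ⊢ p0, p0⊥

Result: YES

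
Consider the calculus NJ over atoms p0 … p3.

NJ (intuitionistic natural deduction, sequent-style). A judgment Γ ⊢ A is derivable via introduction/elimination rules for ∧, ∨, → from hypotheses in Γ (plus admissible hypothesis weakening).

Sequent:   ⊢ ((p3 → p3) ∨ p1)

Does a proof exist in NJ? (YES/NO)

Proof tree:
[∨I₁]  ⊢ ((p3 → p3) ∨ p1)
  [→I]  ⊢ (p3 → p3)
    [Ax] p3 ⊢ p3

Result: YES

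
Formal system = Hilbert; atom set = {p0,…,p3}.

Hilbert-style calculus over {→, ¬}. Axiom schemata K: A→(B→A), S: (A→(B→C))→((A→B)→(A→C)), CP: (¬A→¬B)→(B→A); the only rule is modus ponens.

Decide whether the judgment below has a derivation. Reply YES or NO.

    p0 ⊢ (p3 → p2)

Enumerate valuations to refute Γ ⊢ Δ:
  v=0000: Γ:[p0=F] Δ:[(p3 → p2)=T] refutes=False
  v=0001: Γ:[p0=F] Δ:[(p3 → p2)=F] refutes=False
  v=0010: Γ:[p0=F] Δ:[(p3 → p2)=T] refutes=False
  v=0011: Γ:[p0=F] Δ:[(p3 → p2)=T] refutes=False
  v=0100: Γ:[p0=F] Δ:[(p3 → p2)=T] refutes=False
  v=0101: Γ:[p0=F] Δ:[(p3 → p2)=F] refutes=False
  v=0110: Γ:[p0=F] Δ:[(p3 → p2)=T] refutes=False
  v=0111: Γ:[p0=F] Δ:[(p3 → p2)=T] refutes=False
  v=1000: Γ:[p0=T] Δ:[(p3 → p2)=T] refutes=False
  v=1001: Γ:[p0=T] Δ:[(p3 → p2)=F] refutes=True  ← countermodel

Result: NO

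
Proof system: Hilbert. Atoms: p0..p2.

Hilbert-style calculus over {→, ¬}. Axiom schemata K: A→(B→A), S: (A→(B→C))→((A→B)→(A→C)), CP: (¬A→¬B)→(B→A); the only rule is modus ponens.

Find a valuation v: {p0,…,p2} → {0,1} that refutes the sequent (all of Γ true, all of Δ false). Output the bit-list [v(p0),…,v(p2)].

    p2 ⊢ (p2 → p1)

Search for a countermodel by truth-table:
  v=000: Γ:[p2=F] Δ:[(p2 → p1)=T] refutes=False
  v=001: Γ:[p2=T] Δ:[(p2 → p1)=F] refutes=True  ← countermodel

Result: [0, 0, 1]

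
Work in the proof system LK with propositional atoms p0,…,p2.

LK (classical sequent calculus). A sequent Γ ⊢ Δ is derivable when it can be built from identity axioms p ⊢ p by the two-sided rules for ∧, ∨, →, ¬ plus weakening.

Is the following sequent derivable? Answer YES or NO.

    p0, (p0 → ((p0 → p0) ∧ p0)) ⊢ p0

Derivation trace:
[→L] p0, (p0 → ((p0 → p0) ∧ p0)) ⊢ p0
  [Ax] p0 ⊢ p0
  [∧L] ((p0 → p0) ∧ p0) ⊢ p0
    [→L] p0, (p0 → p0) ⊢ p0
      [Ax] p0 ⊢ p0
      [Ax] p0 ⊢ p0

Result: YES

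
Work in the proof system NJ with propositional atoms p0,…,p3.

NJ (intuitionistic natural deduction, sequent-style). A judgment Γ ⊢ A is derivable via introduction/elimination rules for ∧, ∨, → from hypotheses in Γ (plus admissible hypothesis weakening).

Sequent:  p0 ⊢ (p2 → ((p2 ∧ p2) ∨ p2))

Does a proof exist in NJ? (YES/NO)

Proof tree:
[→I] p0 ⊢ (p2 → ((p2 ∧ p2) ∨ p2))
  [∨I₁] p2, p0 ⊢ ((p2 ∧ p2) ∨ p2)
    [Wk] p2, p0 ⊢ (p2 ∧ p2)
      [∧I] p2 ⊢ (p2 ∧ p2)
        [Ax] p2 ⊢ p2
        [Ax] p2 ⊢ p2

Result: YES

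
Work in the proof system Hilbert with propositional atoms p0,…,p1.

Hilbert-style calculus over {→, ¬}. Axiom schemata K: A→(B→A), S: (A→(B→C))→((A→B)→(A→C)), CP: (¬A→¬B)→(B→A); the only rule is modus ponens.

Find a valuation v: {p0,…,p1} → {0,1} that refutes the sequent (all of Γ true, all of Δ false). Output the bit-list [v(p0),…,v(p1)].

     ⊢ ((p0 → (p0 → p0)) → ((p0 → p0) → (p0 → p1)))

Truth-table refutation:
  v=00: Γ:[] Δ:[((p0 → (p0 → p0)) → ((p0 → p0) → (p0 → p1)))=T] refutes=False
  v=01: Γ:[] Δ:[((p0 → (p0 → p0)) → ((p0 → p0) → (p0 → p1)))=T] refutes=False
  v=10: Γ:[] Δ:[((p0 → (p0 → p0)) → ((p0 → p0) → (p0 → p1)))=F] refutes=True  ← countermodel

Result: [1, 0]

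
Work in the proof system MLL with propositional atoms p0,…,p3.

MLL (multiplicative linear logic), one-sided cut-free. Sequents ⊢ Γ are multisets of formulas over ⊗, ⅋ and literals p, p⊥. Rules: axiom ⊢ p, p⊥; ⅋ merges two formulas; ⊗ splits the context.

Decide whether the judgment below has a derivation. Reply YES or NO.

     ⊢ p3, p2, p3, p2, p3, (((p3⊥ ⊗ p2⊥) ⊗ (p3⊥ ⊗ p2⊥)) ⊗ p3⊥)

Derivation trace:
[⊗]  ⊢ p3, p2, p3, p2, p3, (((p3⊥ ⊗ p2⊥) ⊗ (p3⊥ ⊗ p2⊥)) ⊗ p3⊥)
  [⊗]  ⊢ p3, p2, p3, p2, ((p3⊥ ⊗ p2⊥) ⊗ (p3⊥ ⊗ p2⊥))
    [⊗]  ⊢ p3, p2, (p3⊥ ⊗ p2⊥)
      [Ax]  ⊢ p3, p3⊥
      [Ax]  ⊢ p2, p2⊥
    [⊗]  ⊢ p3, p2, (p3⊥ ⊗ p2⊥)
      [Ax]  ⊢ p3, p3⊥
      [Ax]  ⊢ p2, p2⊥
  [Ax]  ⊢ p3, p3⊥

Result: YES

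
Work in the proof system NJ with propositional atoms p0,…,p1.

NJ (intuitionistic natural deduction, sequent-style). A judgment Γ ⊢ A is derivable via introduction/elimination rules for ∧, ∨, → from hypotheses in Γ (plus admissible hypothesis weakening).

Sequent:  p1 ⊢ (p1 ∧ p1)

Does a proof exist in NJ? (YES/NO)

Derivation (root first):
[∧I] p1 ⊢ (p1 ∧ p1)
  [Wk] p1, p1 ⊢ p1
    [Ax] p1 ⊢ p1
  [Ax] p1 ⊢ p1

Result: YES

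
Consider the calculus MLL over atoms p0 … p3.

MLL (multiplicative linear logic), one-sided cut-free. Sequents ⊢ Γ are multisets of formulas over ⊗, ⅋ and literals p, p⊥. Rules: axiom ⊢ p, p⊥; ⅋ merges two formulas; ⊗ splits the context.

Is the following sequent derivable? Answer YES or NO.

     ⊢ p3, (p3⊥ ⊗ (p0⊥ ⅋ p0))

Derivation trace:
[⊗]  ⊢ p3, (p3⊥ ⊗ (p0⊥ ⅋ p0))
  [Ax]  ⊢ p3, p3⊥
  [⅋]  ⊢ (p0⊥ ⅋ p0)
    [Ax]  ⊢ p0, p0⊥

Result: YES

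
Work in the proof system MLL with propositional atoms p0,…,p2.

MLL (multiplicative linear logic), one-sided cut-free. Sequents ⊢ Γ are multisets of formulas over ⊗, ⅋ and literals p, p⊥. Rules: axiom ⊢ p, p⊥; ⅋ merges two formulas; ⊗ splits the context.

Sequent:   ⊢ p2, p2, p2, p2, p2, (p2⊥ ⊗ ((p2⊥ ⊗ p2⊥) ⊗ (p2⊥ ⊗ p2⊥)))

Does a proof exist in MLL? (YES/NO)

Derivation trace:
[⊗]  ⊢ p2, p2, p2, p2, p2, (p2⊥ ⊗ ((p2⊥ ⊗ p2⊥) ⊗ (p2⊥ ⊗ p2⊥)))
  [Ax]  ⊢ p2, p2⊥
  [⊗]  ⊢ p2, p2, p2, p2, ((p2⊥ ⊗ p2⊥) ⊗ (p2⊥ ⊗ p2⊥))
    [⊗]  ⊢ p2, p2, (p2⊥ ⊗ p2⊥)
      [Ax]  ⊢ p2, p2⊥
      [Ax]  ⊢ p2, p2⊥
    [⊗]  ⊢ p2, p2, (p2⊥ ⊗ p2⊥)
      [Ax]  ⊢ p2, p2⊥
      [Ax]  ⊢ p2, p2⊥

Result: YES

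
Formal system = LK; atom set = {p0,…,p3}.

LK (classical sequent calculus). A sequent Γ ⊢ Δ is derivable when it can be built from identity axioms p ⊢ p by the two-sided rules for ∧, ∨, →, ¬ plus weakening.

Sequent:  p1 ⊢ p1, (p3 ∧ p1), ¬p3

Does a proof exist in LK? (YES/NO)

Derivation (root first):
[¬R] p1 ⊢ p1, (p3 ∧ p1), ¬p3
  [∧R] p1, p3 ⊢ p1, (p3 ∧ p1)
    [Ax] p3 ⊢ p3
    [WR] p1 ⊢ p1, p1
      [Ax] p1 ⊢ p1

Result: YES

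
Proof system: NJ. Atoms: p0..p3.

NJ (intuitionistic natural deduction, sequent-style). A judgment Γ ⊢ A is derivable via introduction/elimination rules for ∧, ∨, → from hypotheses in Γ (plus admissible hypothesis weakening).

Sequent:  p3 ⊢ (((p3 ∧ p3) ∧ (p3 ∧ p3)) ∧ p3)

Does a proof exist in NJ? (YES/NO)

Derivation trace:
[∧I] p3 ⊢ (((p3 ∧ p3) ∧ (p3 ∧ p3)) ∧ p3)
  [∧I] p3 ⊢ ((p3 ∧ p3) ∧ (p3 ∧ p3))
    [∧I] p3 ⊢ (p3 ∧ p3)
      [Ax] p3 ⊢ p3
      [Ax] p3 ⊢ p3
    [∧I] p3 ⊢ (p3 ∧ p3)
      [Ax] p3 ⊢ p3
      [Ax] p3 ⊢ p3
  [Ax] p3 ⊢ p3

Result: YES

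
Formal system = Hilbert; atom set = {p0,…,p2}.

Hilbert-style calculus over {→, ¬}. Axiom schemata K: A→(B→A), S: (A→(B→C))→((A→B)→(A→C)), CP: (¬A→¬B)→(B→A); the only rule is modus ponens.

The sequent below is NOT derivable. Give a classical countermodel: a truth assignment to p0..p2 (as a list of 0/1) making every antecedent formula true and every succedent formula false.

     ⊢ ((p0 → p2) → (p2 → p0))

Truth-table refutation:
  v=000: Γ:[] Δ:[((p0 → p2) → (p2 → p0))=T] refutes=False
  v=001: Γ:[] Δ:[((p0 → p2) → (p2 → p0))=F] refutes=True  ← countermodel

Result: [0, 0, 1]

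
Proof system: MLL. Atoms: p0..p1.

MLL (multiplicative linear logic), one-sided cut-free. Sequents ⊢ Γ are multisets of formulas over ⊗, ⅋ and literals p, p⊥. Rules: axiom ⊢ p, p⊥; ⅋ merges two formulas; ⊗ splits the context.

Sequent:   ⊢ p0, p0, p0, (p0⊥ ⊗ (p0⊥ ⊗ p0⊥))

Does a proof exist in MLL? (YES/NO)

Proof tree:
[⊗]  ⊢ p0, p0, p0, (p0⊥ ⊗ (p0⊥ ⊗ p0⊥))
  [Ax]  ⊢ p0, p0⊥
  [⊗]  ⊢ p0, p0, (p0⊥ ⊗ p0⊥)
    [Ax]  ⊢ p0, p0⊥
    [Ax]  ⊢ p0, p0⊥

Result: YES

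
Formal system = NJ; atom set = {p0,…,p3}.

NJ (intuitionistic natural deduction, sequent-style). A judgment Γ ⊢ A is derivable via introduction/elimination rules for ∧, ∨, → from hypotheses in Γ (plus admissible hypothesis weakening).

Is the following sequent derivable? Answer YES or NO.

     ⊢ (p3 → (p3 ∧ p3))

Derivation trace:
[→I]  ⊢ (p3 → (p3 ∧ p3))
  [∧I] p3 ⊢ (p3 ∧ p3)
    [Ax] p3 ⊢ p3
    [Ax] p3 ⊢ p3

Result: YES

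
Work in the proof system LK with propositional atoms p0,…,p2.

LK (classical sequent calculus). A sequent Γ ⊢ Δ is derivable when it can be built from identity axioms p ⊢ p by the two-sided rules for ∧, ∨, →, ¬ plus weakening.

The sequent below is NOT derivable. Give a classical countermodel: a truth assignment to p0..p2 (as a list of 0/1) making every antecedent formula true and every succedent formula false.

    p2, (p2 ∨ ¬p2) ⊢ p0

Search for a countermodel by truth-table:
  v=000: Γ:[p2=F, (p2 ∨ ¬p2)=T] Δ:[p0=F] refutes=False
  v=001: Γ:[p2=T, (p2 ∨ ¬p2)=T] Δ:[p0=F] refutes=True  ← countermodel

Result: [0, 0, 1]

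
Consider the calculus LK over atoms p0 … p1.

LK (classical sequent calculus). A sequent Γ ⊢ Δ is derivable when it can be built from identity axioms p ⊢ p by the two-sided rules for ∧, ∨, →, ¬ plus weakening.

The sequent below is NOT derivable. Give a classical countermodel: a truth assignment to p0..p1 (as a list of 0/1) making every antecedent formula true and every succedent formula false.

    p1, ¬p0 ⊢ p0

Truth-table refutation:
  v=00: Γ:[p1=F, ¬p0=T] Δ:[p0=F] refutes=False
  v=01: Γ:[p1=T, ¬p0=T] Δ:[p0=F] refutes=True  ← countermodel

Result: [0, 1]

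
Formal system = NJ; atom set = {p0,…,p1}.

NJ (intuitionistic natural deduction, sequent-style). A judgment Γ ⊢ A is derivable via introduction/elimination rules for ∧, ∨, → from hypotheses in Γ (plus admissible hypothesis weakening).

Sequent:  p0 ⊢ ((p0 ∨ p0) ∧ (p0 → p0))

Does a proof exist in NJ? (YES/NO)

Proof tree:
[∧I] p0 ⊢ ((p0 ∨ p0) ∧ (p0 → p0))
  [∨I₁] p0 ⊢ (p0 ∨ p0)
    [Ax] p0 ⊢ p0
  [→I]  ⊢ (p0 → p0)
    [Ax] p0 ⊢ p0

Result: YES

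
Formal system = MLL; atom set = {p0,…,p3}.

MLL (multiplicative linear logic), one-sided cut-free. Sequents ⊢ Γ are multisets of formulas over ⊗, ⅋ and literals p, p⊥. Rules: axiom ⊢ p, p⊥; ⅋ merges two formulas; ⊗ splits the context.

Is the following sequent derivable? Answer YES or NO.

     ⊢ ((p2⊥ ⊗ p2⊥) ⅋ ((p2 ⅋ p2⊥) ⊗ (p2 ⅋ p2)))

Proof tree:
[⅋]  ⊢ ((p2⊥ ⊗ p2⊥) ⅋ ((p2 ⅋ p2⊥) ⊗ (p2 ⅋ p2)))
  [⊗]  ⊢ (p2⊥ ⊗ p2⊥), ((p2 ⅋ p2⊥) ⊗ (p2 ⅋ p2))
    [⅋]  ⊢ (p2 ⅋ p2⊥)
      [Ax]  ⊢ p2, p2⊥
    [⅋]  ⊢ (p2⊥ ⊗ p2⊥), (p2 ⅋ p2)
      [⊗]  ⊢ p2, p2, (p2⊥ ⊗ p2⊥)
        [Ax]  ⊢ p2, p2⊥
        [Ax]  ⊢ p2, p2⊥

Result: YES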